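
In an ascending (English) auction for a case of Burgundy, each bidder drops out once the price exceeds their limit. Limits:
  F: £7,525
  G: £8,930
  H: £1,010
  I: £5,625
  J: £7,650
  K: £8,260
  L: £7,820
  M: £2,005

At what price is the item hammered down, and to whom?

G wins at £8,260

Sorting limits: 8,930 (G) > 8,260 (K) > 7,820 (L) > 7,650 (J) > 7,525 (F) > 5,625 (I) > …
Bidding ends when K exits at £8,260; G takes it.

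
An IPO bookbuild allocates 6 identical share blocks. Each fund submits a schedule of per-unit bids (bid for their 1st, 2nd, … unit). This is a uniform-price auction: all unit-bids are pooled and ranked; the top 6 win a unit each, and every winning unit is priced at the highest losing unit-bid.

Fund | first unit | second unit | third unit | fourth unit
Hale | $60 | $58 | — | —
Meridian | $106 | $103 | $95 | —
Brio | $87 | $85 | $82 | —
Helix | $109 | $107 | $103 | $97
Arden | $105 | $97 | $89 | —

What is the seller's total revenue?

Total revenue: $582

All unit-bids, highest first — top 6: 109 (Helix-1), 107 (Helix-2), 106 (Meridian-1), 105 (Arden-1), 103 (Meridian-2), 103 (Helix-3)
The (k+1)-th unit-bid is $97.
Allocation: Arden 1, Helix 3, Meridian 2. Every unit priced at $97.
Revenue = 6 × 97 = $582.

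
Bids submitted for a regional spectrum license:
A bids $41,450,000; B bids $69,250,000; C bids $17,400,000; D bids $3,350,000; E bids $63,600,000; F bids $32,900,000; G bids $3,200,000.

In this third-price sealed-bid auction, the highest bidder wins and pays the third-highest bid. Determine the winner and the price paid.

Rule: the highest bidder wins and pays the third-highest bid.
Bids in order: 69,250,000 (B) > 63,600,000 (E) > 41,450,000 (A) > 32,900,000 (F) > 17,400,000 (C) > 3,350,000 (D) > …
B is highest; pays the third-highest bid, $41,450,000.

B pays $41,450,000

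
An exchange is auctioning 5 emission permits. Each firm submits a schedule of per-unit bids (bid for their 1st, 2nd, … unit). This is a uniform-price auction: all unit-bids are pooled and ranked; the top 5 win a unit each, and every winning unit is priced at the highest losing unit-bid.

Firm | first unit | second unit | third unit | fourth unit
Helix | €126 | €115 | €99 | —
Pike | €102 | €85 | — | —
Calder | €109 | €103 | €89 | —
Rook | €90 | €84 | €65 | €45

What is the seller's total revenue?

All unit-bids, highest first — top 5: 126 (Helix-1), 115 (Helix-2), 109 (Calder-1), 103 (Calder-2), 102 (Pike-1)
The (k+1)-th unit-bid is €99.
Allocation: Calder 2, Helix 2, Pike 1. Every unit priced at €99.
Revenue = 5 × 99 = €495.

Total revenue: €495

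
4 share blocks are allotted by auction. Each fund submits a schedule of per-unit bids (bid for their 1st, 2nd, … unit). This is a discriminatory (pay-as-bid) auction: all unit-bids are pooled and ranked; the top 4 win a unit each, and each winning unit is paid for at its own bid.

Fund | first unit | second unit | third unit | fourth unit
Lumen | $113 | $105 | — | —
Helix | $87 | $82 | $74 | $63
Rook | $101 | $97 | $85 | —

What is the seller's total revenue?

Pooled unit-bids ranked (top 4): 113 (Lumen-1), 105 (Lumen-2), 101 (Rook-1), 97 (Rook-2)
Next rejected bid: $87 (not a price — pay-as-bid).
Each winning unit pays its own bid.
Revenue = 113 + 105 + 101 + 97 = $416.

Total revenue: $416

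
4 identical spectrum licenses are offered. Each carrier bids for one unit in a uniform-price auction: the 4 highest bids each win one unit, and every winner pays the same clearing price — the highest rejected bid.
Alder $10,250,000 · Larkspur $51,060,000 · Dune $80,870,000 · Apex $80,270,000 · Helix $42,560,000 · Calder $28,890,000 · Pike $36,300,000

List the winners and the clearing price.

Ordering the bids: 80,870,000 (Dune), 80,270,000 (Apex), 51,060,000 (Larkspur), 42,560,000 (Helix), 36,300,000 (Pike), 28,890,000 (Calder), …
Top 4: Dune, Apex, Larkspur, Helix.
Highest unsuccessful bid: $36,300,000 → clearing price.

Dune, Apex, Larkspur, Helix; each pays $36,300,000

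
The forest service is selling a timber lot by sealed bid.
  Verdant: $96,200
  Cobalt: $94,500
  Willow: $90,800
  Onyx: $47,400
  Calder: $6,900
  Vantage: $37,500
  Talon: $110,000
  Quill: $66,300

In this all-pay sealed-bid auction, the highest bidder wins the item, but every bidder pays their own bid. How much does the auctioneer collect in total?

Total revenue: $549,600

Bids in order: 110,000 (Talon) > 96,200 (Verdant) > 94,500 (Cobalt) > 90,800 (Willow) > 66,300 (Quill) > 47,400 (Onyx) > …
Every bidder forfeits their bid regardless of winning.
Revenue = 96,200 + 94,500 + 90,800 + 47,400 + 6,900 + 37,500 + 110,000 + 66,300 = $549,600.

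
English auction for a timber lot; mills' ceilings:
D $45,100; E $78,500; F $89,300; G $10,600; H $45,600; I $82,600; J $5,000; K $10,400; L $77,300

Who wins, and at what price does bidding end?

F wins at $82,600

Rule: the price rises until one bidder remains; the winner pays the price at which the last rival dropped out.
Sorting limits: 89,300 (F) > 82,600 (I) > 78,500 (E) > 77,300 (L) > 45,600 (H) > 45,100 (D) > …
Bidding ends when I exits at $82,600; F takes it.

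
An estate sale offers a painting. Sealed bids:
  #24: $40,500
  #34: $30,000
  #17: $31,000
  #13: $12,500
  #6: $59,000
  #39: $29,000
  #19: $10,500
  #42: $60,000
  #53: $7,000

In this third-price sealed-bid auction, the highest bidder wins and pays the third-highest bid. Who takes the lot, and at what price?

#42 pays $40,500

Bids ranked: 60,000 (#42) > 59,000 (#6) > 40,500 (#24) > 31,000 (#17) > 30,000 (#34) > 29,000 (#39) > …
#42 wins; payment is bid #3 in the ranking = $40,500.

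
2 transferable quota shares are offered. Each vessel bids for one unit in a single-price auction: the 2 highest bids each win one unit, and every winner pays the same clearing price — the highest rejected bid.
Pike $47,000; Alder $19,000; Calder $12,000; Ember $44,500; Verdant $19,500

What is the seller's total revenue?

Bids ranked high→low: 47,000 (Pike), 44,500 (Ember), 19,500 (Verdant), 19,000 (Alder), …
The 2 highest are Pike, Ember.
First losing bid is Verdant's $19,500, which sets the uniform price.
Total revenue = 2 × $19,500 = $39,000.

Total revenue: $39,000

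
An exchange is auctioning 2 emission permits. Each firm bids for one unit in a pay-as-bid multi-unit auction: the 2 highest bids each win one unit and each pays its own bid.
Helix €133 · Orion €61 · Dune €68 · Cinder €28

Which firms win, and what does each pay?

Helix €133, Dune €68

Sorting: 133 (Helix), 68 (Dune), 61 (Orion), 28 (Cinder)
Top 2: Helix, Dune.
Each winner pays its own bid: Helix €133, Dune €68.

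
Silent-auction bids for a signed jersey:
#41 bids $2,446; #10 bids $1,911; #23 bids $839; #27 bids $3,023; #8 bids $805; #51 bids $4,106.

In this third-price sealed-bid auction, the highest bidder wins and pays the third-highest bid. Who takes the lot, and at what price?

#51 pays $2,446

Sorting bids: 4,106 (#51) > 3,023 (#27) > 2,446 (#41) > 1,911 (#10) > 839 (#23) > 805 (#8)
#51 wins; payment is bid #3 in the ranking = $2,446.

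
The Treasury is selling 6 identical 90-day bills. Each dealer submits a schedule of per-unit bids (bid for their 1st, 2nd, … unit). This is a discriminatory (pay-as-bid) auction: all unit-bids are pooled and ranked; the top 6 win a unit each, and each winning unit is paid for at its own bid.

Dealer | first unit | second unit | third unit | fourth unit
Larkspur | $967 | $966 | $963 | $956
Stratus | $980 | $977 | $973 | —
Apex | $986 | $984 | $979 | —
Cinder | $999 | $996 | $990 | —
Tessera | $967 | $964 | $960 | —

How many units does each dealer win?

Merging the schedules and taking the best 6: 999 (Cinder-1), 996 (Cinder-2), 990 (Cinder-3), 986 (Apex-1), 984 (Apex-2), 980 (Stratus-1)
Next rejected bid: $979 (not a price — pay-as-bid).
Allocation: Apex 2, Cinder 3, Stratus 1.

Apex 2, Cinder 3, Stratus 1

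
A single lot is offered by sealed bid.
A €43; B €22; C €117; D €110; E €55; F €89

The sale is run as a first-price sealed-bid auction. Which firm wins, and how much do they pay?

Rule: the highest bidder wins and pays their own bid.
Sorting bids: 117 (C) > 110 (D) > 89 (F) > 55 (E) > 43 (A) > 22 (B)
C has the highest bid and pays exactly that: €117.

C pays €117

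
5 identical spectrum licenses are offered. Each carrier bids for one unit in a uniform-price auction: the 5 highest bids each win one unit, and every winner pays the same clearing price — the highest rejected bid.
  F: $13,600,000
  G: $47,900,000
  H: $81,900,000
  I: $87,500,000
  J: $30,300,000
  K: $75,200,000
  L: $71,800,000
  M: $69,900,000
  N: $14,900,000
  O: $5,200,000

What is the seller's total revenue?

Total revenue: $239,500,000

Ordering the bids: 87,500,000 (I), 81,900,000 (H), 75,200,000 (K), 71,800,000 (L), 69,900,000 (M), 47,900,000 (G), 30,300,000 (J), …
Top 5: I, H, K, L, M.
Clearing price = highest rejected bid = $47,900,000.
Total revenue = 5 × $47,900,000 = $239,500,000.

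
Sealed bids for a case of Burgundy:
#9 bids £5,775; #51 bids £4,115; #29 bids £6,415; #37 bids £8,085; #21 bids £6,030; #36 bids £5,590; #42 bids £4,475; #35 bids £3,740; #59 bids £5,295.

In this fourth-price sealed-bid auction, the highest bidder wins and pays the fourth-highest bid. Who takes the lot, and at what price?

Bids in order: 8,085 (#37) > 6,415 (#29) > 6,030 (#21) > 5,775 (#9) > 5,590 (#36) > 5,295 (#59) > …
#37 wins; payment is bid #4 in the ranking = £5,775.

#37 pays £5,775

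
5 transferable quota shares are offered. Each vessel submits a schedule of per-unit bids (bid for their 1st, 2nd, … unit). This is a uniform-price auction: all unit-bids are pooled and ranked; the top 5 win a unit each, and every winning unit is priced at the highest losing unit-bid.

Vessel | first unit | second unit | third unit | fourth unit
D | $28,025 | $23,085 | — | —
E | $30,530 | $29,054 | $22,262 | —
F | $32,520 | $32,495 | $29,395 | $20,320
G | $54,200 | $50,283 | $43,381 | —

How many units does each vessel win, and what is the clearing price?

All unit-bids, highest first — top 5: 54,200 (G-1), 50,283 (G-2), 43,381 (G-3), 32,520 (F-1), 32,495 (F-2)
The (k+1)-th unit-bid is $30,530.
Allocation: F 2, G 3.

F 2, G 3; clearing price $30,530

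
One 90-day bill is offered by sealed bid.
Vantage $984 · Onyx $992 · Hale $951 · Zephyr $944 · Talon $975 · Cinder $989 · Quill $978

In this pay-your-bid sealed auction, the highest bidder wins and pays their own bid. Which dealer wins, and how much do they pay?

Onyx pays $992

Pay-your-bid sealed auction: the highest bidder wins and pays their own bid.
Sorting bids: 992 (Onyx) > 989 (Cinder) > 984 (Vantage) > 978 (Quill) > 975 (Talon) > 951 (Hale) > …
Onyx has the highest bid and pays exactly that: $992.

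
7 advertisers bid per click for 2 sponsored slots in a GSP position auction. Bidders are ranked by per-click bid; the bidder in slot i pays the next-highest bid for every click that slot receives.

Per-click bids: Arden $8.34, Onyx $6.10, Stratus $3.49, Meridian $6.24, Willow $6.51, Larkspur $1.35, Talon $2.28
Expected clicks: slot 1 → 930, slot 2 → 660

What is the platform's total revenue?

Total revenue: $10172.70

Sorting advertisers: $8.34 (Arden) > $6.51 (Willow) > $6.24 (Meridian) > …
Slot 1: Arden pays $6.51 × 930 = $6054.30
Slot 2: Willow pays $6.24 × 660 = $4118.40
Total = $10172.70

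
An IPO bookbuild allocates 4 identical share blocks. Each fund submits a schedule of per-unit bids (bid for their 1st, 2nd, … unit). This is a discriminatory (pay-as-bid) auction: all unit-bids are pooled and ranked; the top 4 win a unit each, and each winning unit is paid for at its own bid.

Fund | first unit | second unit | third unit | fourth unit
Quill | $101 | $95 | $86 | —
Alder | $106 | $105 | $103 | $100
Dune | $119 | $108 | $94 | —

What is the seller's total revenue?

All unit-bids, highest first — top 4: 119 (Dune-1), 108 (Dune-2), 106 (Alder-1), 105 (Alder-2)
Next rejected bid: $103 (not a price — pay-as-bid).
Each winning unit pays its own bid.
Revenue = 119 + 108 + 106 + 105 = $438.

Total revenue: $438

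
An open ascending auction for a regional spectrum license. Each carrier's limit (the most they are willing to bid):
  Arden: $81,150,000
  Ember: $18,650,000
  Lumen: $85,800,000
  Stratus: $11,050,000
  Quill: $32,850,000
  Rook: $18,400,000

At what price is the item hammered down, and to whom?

Limits ranked: 85,800,000 (Lumen) > 81,150,000 (Arden) > 32,850,000 (Quill) > 18,650,000 (Ember) > 18,400,000 (Rook) > 11,050,000 (Stratus)
Arden is the last rival to drop out, at $81,150,000; Lumen remains and wins at that price.

Lumen wins at $81,150,000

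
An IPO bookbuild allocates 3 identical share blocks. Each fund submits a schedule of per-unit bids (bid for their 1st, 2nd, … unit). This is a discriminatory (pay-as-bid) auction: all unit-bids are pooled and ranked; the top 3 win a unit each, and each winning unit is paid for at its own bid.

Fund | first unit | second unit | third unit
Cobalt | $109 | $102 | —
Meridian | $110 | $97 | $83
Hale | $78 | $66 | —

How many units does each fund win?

Cobalt 2, Meridian 1

Pooled unit-bids ranked (top 3): 110 (Meridian-1), 109 (Cobalt-1), 102 (Cobalt-2)
Next rejected bid: $97 (not a price — pay-as-bid).
Allocation: Cobalt 2, Meridian 1.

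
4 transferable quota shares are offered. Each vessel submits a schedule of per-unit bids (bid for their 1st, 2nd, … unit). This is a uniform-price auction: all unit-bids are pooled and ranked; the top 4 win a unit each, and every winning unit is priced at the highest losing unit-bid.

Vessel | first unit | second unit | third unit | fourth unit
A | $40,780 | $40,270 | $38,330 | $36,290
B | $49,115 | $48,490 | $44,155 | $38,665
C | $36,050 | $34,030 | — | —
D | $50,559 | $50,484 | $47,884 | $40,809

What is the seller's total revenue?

Pooled unit-bids ranked (top 4): 50,559 (D-1), 50,484 (D-2), 49,115 (B-1), 48,490 (B-2)
The (k+1)-th unit-bid is $47,884.
Allocation: B 2, D 2. Every unit priced at $47,884.
Revenue = 4 × 47,884 = $191,536.

Total revenue: $191,536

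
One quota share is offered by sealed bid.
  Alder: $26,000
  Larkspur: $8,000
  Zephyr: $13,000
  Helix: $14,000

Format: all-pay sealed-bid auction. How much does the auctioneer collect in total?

Total revenue: $61,000

All-pay sealed-bid auction: the highest bidder wins the item, but every bidder pays their own bid.
Bids ranked: 26,000 (Alder) > 14,000 (Helix) > 13,000 (Zephyr) > 8,000 (Larkspur)
Every bidder forfeits their bid regardless of winning.
Revenue = 26,000 + 8,000 + 13,000 + 14,000 = $61,000.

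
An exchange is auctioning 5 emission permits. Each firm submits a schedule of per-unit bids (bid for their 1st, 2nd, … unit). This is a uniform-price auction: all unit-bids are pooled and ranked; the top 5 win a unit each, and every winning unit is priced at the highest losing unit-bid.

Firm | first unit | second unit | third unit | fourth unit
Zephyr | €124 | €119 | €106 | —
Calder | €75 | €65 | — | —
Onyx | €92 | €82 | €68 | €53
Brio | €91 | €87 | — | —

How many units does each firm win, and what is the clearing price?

All unit-bids, highest first — top 5: 124 (Zephyr-1), 119 (Zephyr-2), 106 (Zephyr-3), 92 (Onyx-1), 91 (Brio-1)
First bid not allocated: €87.
Allocation: Brio 1, Onyx 1, Zephyr 3.

Brio 1, Onyx 1, Zephyr 3; clearing price €87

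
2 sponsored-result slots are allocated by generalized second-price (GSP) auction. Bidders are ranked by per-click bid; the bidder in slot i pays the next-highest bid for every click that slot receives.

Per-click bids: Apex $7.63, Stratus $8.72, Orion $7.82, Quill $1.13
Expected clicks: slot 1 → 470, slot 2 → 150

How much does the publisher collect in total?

Per-click bids in order: $8.72 (Stratus) > $7.82 (Orion) > $7.63 (Apex) > …
Slot 1: Stratus pays $7.82 × 470 = $3675.40
Slot 2: Orion pays $7.63 × 150 = $1144.50
Total = $4819.90

Total revenue: $4819.90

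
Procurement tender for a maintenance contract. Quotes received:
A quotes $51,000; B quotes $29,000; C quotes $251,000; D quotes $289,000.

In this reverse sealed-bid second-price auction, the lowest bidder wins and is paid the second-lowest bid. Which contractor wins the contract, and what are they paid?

B is paid $51,000

Reverse sealed-bid second-price auction: the lowest bidder wins and is paid the second-lowest bid.
Bids ranked: 29,000 (B) < 51,000 (A) < 251,000 (C) < 289,000 (D)
Second-price: B is paid A's bid of $51,000.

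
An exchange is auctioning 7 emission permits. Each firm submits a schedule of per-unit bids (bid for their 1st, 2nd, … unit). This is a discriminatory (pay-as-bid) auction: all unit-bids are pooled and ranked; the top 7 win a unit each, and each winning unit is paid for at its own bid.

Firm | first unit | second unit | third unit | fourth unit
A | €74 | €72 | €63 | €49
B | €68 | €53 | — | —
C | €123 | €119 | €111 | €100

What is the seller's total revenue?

Pooled unit-bids ranked (top 7): 123 (C-1), 119 (C-2), 111 (C-3), 100 (C-4), 74 (A-1), 72 (A-2), 68 (B-1)
Next rejected bid: €63 (not a price — pay-as-bid).
Each winning unit pays its own bid.
Revenue = 123 + 119 + 111 + 100 + 74 + 72 + 68 = €667.

Total revenue: €667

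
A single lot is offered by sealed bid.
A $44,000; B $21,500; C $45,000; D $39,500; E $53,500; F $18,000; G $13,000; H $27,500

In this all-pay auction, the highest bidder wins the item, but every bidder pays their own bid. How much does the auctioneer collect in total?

Rule: the highest bidder wins the item, but every bidder pays their own bid.
Bids ranked: 53,500 (E) > 45,000 (C) > 44,000 (A) > 39,500 (D) > 27,500 (H) > 21,500 (B) > …
E wins with the top bid; all bids are sunk regardless.
Every bidder forfeits their bid regardless of winning.
Revenue = 44,000 + 21,500 + 45,000 + 39,500 + 53,500 + 18,000 + 13,000 + 27,500 = $262,000.

Total revenue: $262,000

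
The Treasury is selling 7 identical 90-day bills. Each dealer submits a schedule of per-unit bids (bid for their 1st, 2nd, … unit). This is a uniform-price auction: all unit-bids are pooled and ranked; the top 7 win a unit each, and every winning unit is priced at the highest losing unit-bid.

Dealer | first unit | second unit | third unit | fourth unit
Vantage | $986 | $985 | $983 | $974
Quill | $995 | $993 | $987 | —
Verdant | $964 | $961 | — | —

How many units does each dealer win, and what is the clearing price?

All unit-bids, highest first — top 7: 995 (Quill-1), 993 (Quill-2), 987 (Quill-3), 986 (Vantage-1), 985 (Vantage-2), 983 (Vantage-3), 974 (Vantage-4)
Highest rejected unit-bid = $964.
Allocation: Quill 3, Vantage 4.

Quill 3, Vantage 4; clearing price $964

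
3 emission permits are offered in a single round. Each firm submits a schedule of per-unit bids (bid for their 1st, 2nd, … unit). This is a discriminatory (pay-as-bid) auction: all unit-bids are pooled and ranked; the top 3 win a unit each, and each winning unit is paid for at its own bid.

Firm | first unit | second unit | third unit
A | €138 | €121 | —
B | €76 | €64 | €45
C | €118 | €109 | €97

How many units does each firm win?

Pooled unit-bids ranked (top 3): 138 (A-1), 121 (A-2), 118 (C-1)
Next rejected bid: €109 (not a price — pay-as-bid).
Allocation: A 2, C 1.

A 2, C 1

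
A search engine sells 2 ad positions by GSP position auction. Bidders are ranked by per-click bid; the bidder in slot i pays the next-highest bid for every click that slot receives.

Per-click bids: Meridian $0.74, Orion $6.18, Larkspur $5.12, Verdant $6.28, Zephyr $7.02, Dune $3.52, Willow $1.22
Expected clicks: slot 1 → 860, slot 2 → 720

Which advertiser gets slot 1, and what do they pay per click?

Sorting advertisers: $7.02 (Zephyr) > $6.28 (Verdant) > $6.18 (Orion) > …
Slot 1 goes to the first-ranked bidder, Zephyr, who pays the next bid down: $6.28/click.

Zephyr; $6.28 per click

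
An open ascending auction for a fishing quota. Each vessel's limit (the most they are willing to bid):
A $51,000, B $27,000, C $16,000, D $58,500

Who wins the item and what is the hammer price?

D wins at $51,000

Limits in order: 58,500 (D) > 51,000 (A) > 27,000 (B) > 16,000 (C)
A is the last rival to drop out, at $51,000; D remains and wins at that price.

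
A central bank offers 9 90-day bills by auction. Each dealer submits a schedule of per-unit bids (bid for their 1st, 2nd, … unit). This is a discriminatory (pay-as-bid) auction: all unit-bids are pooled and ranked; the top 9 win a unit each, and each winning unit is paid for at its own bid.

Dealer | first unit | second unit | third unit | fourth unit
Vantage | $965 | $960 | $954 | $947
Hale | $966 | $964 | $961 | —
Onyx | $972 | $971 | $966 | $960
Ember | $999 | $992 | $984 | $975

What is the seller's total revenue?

Total revenue: $8,790

Pooled unit-bids ranked (top 9): 999 (Ember-1), 992 (Ember-2), 984 (Ember-3), 975 (Ember-4), 972 (Onyx-1), 971 (Onyx-2), 966 (Hale-1), 966 (Onyx-3), 965 (Vantage-1)
Next rejected bid: $964 (not a price — pay-as-bid).
Each winning unit pays its own bid.
Revenue = 999 + 992 + 984 + 975 + 972 + 971 + 966 + 966 + 965 = $8,790.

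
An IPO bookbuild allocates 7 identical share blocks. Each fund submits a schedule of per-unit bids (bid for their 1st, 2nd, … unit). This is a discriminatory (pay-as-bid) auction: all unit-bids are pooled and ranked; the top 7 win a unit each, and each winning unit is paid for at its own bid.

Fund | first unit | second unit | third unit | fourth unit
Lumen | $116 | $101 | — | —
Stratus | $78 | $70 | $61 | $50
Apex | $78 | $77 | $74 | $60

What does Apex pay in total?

Apex pays $229

Merging the schedules and taking the best 7: 116 (Lumen-1), 101 (Lumen-2), 78 (Stratus-1), 78 (Apex-1), 77 (Apex-2), 74 (Apex-3), 70 (Stratus-2)
Next rejected bid: $61 (not a price — pay-as-bid).
Apex's winning unit-bids: 78 + 77 + 74 = $229.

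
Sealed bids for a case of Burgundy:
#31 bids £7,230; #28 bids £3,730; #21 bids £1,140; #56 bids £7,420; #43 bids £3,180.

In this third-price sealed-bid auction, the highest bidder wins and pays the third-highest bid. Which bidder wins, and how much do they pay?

#56 pays £3,730

Bids ranked: 7,420 (#56) > 7,230 (#31) > 3,730 (#28) > 3,180 (#43) > 1,140 (#21)
#56 wins; payment is bid #3 in the ranking = £3,730.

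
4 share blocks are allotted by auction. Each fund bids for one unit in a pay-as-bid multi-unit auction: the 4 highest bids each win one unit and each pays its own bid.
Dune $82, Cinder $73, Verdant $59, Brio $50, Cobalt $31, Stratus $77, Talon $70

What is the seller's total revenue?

Total revenue: $302

Sorting: 82 (Dune), 77 (Stratus), 73 (Cinder), 70 (Talon), 59 (Verdant), 50 (Brio), …
Top 4: Dune, Stratus, Cinder, Talon.
Total revenue = 82 + 77 + 73 + 70 = $302.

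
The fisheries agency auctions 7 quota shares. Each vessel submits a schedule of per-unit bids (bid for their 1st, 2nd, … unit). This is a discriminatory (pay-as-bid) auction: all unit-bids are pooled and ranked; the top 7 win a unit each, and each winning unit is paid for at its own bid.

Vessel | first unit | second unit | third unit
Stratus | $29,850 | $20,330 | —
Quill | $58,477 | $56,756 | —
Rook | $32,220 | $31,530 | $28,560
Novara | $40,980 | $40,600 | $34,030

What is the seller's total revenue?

Merging the schedules and taking the best 7: 58,477 (Quill-1), 56,756 (Quill-2), 40,980 (Novara-1), 40,600 (Novara-2), 34,030 (Novara-3), 32,220 (Rook-1), 31,530 (Rook-2)
Next rejected bid: $29,850 (not a price — pay-as-bid).
Each winning unit pays its own bid.
Revenue = 58,477 + 56,756 + 40,980 + 40,600 + 34,030 + 32,220 + 31,530 = $294,593.

Total revenue: $294,593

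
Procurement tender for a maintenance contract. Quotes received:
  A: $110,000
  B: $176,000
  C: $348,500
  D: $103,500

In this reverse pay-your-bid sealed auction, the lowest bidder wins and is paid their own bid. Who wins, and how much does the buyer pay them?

D is paid $103,500

Bids ranked: 103,500 (D) < 110,000 (A) < 176,000 (B) < 348,500 (C)
D is lowest → is paid own bid, $103,500.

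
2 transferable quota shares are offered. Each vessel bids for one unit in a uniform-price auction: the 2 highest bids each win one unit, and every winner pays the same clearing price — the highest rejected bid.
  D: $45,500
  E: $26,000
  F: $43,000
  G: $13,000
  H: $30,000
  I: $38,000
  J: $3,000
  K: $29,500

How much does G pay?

Bids ranked high→low: 45,500 (D), 43,000 (F), 38,000 (I), 30,000 (H), …
Top 2: D, F.
First losing bid is I's $38,000, which sets the uniform price.
G does not win → pays $0.

G pays $0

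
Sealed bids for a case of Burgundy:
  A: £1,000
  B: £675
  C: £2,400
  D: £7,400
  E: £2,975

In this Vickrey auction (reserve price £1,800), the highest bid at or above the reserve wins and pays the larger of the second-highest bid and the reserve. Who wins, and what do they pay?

Rule: the highest bid at or above the reserve wins and pays the larger of the second-highest bid and the reserve.
Bids ranked: 7,400 (D) > 2,975 (E) > 2,400 (C) > 1,000 (A) > 675 (B)
Highest eligible bid: D at £7,400.
max(second-highest £2,975, reserve £1,800) = £2,975; the reserve does not bind.

D pays £2,975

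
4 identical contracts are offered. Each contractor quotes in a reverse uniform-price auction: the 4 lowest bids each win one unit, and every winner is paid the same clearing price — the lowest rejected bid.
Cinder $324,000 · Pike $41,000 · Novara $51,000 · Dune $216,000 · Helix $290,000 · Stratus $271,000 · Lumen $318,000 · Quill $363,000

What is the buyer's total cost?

Total cost: $1,160,000

Sorting: 41,000 (Pike), 51,000 (Novara), 216,000 (Dune), 271,000 (Stratus), 290,000 (Helix), 318,000 (Lumen), …
Lowest 4: Pike, Novara, Dune, Stratus.
Clearing price = lowest rejected bid = $290,000.
Total cost = 4 × $290,000 = $1,160,000.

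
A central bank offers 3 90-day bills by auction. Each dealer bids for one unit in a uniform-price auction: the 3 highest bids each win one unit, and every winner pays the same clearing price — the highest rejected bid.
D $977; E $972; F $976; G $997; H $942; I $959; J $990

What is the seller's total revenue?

Ordering the bids: 997 (G), 990 (J), 977 (D), 976 (F), 972 (E), …
Top 3: G, J, D.
Clearing price = highest rejected bid = $976.
Total revenue = 3 × $976 = $2,928.

Total revenue: $2,928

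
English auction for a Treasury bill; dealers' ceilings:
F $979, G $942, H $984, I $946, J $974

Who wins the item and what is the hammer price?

Limits ranked: 984 (H) > 979 (F) > 974 (J) > 946 (I) > 942 (G)
Once the price passes $979, only H is left; the hammer falls at F's limit of $979.

H wins at $979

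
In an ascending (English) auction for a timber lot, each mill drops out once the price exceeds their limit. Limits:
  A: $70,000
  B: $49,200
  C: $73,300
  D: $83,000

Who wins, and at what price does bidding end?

D wins at $73,300

Sorting limits: 83,000 (D) > 73,300 (C) > 70,000 (A) > 49,200 (B)
Once the price passes $73,300, only D is left; the hammer falls at C's limit of $73,300.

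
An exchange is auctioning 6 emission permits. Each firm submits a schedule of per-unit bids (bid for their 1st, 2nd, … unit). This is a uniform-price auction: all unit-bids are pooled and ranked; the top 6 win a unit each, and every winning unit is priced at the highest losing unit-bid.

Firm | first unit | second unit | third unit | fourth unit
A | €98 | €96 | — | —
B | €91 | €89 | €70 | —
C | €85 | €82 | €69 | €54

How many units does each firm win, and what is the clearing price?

A 2, B 2, C 2; clearing price €70

Merging the schedules and taking the best 6: 98 (A-1), 96 (A-2), 91 (B-1), 89 (B-2), 85 (C-1), 82 (C-2)
Highest rejected unit-bid = €70.
Allocation: A 2, B 2, C 2.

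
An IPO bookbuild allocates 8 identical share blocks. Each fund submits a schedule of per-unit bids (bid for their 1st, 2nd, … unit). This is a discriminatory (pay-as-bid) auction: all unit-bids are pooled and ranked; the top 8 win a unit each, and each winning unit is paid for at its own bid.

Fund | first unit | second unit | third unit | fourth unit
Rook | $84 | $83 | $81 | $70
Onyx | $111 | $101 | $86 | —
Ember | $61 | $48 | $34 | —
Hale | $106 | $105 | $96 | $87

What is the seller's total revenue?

Total revenue: $776

Pooled unit-bids ranked (top 8): 111 (Onyx-1), 106 (Hale-1), 105 (Hale-2), 101 (Onyx-2), 96 (Hale-3), 87 (Hale-4), 86 (Onyx-3), 84 (Rook-1)
Next rejected bid: $83 (not a price — pay-as-bid).
Each winning unit pays its own bid.
Revenue = 111 + 106 + 105 + 101 + 96 + 87 + 86 + 84 = $776.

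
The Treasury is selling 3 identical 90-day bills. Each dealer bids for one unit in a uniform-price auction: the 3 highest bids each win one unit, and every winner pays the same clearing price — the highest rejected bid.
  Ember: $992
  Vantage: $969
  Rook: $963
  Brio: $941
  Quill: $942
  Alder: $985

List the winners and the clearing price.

Sorting: 992 (Ember), 985 (Alder), 969 (Vantage), 963 (Rook), 942 (Quill), …
The 3 highest are Ember, Alder, Vantage.
Clearing price = highest rejected bid = $963.

Ember, Alder, Vantage; each pays $963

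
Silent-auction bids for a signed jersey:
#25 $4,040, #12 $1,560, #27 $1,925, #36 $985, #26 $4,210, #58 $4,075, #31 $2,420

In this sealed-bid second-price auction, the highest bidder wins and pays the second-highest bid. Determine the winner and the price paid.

Rule: the highest bidder wins and pays the second-highest bid.
Sorting bids: 4,210 (#26) > 4,075 (#58) > 4,040 (#25) > 2,420 (#31) > 1,925 (#27) > 1,560 (#12) > …
Second-price: #26 pays #58's bid of $4,075.

#26 pays $4,075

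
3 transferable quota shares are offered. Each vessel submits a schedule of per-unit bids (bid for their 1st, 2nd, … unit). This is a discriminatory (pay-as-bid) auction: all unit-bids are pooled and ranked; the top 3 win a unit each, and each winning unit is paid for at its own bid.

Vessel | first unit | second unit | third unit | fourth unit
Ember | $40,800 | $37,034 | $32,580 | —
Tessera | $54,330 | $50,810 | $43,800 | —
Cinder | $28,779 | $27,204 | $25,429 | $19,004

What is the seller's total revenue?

Total revenue: $148,940

Pooled unit-bids ranked (top 3): 54,330 (Tessera-1), 50,810 (Tessera-2), 43,800 (Tessera-3)
Next rejected bid: $40,800 (not a price — pay-as-bid).
Each winning unit pays its own bid.
Revenue = 54,330 + 50,810 + 43,800 = $148,940.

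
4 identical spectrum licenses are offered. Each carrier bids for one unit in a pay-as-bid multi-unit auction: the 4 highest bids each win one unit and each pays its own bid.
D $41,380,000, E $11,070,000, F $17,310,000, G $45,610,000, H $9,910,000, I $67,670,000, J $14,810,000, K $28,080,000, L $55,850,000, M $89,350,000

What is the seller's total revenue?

Total revenue: $258,480,000

Bids ranked high→low: 89,350,000 (M), 67,670,000 (I), 55,850,000 (L), 45,610,000 (G), 41,380,000 (D), 28,080,000 (K), …
Winners (4 units): M, I, L, G.
Total revenue = 89,350,000 + 67,670,000 + 55,850,000 + 45,610,000 = $258,480,000.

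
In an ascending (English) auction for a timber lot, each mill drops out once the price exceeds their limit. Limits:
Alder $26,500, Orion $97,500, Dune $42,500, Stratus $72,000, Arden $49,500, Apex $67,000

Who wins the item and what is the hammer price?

Orion wins at $72,000

Sorting limits: 97,500 (Orion) > 72,000 (Stratus) > 67,000 (Apex) > 49,500 (Arden) > 42,500 (Dune) > 26,500 (Alder)
Bidding ends when Stratus exits at $72,000; Orion takes it.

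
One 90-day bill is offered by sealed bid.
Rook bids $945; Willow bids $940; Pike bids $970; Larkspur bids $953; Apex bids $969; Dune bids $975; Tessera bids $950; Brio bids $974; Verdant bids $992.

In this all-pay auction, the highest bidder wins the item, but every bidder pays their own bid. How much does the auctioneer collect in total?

Total revenue: $8,668

Sorting bids: 992 (Verdant) > 975 (Dune) > 974 (Brio) > 970 (Pike) > 969 (Apex) > 953 (Larkspur) > …
Verdant wins with the top bid; all bids are sunk regardless.
Every bidder forfeits their bid regardless of winning.
Revenue = 945 + 940 + 970 + 953 + 969 + 975 + 950 + 974 + 992 = $8,668.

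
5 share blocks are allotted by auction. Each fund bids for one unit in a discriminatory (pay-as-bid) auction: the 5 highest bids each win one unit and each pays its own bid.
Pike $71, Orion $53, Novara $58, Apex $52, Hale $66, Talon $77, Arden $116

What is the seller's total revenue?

Ordering the bids: 116 (Arden), 77 (Talon), 71 (Pike), 66 (Hale), 58 (Novara), 53 (Orion), 52 (Apex)
The 5 highest are Arden, Talon, Pike, Hale, Novara.
Total revenue = 116 + 77 + 71 + 66 + 58 = $388.

Total revenue: $388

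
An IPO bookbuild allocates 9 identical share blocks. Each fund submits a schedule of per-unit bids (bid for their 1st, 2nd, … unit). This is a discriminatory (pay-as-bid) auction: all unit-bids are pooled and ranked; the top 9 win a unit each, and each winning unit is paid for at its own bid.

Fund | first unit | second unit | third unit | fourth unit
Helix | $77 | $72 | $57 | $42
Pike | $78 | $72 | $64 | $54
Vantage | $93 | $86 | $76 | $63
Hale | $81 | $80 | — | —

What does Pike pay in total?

All unit-bids, highest first — top 9: 93 (Vantage-1), 86 (Vantage-2), 81 (Hale-1), 80 (Hale-2), 78 (Pike-1), 77 (Helix-1), 76 (Vantage-3), 72 (Helix-2), 72 (Pike-2)
Next rejected bid: $64 (not a price — pay-as-bid).
Pike's winning unit-bids: 78 + 72 = $150.

Pike pays $150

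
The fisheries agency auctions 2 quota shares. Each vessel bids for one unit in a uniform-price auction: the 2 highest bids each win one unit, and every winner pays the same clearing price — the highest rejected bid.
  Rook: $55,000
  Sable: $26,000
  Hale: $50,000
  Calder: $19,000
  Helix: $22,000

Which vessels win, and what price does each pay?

Rook, Hale; each pays $26,000

Ordering the bids: 55,000 (Rook), 50,000 (Hale), 26,000 (Sable), 22,000 (Helix), …
The 2 highest are Rook, Hale.
First losing bid is Sable's $26,000, which sets the uniform price.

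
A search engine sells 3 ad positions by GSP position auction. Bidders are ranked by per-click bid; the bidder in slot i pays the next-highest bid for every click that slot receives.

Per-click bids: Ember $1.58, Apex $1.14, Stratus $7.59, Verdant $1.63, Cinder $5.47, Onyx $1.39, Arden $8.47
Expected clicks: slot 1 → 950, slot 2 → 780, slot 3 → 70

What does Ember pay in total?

Per-click bids in order: $8.47 (Arden) > $7.59 (Stratus) > $5.47 (Cinder) > $1.63 (Verdant) > …
Ember ranks below slot 3 → no slot, pays nothing.

Ember pays $0.00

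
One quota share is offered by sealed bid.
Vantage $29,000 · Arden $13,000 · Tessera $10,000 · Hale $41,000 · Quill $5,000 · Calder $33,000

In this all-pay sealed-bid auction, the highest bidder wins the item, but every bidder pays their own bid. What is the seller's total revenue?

Total revenue: $131,000

Sorting bids: 41,000 (Hale) > 33,000 (Calder) > 29,000 (Vantage) > 13,000 (Arden) > 10,000 (Tessera) > 5,000 (Quill)
Every bidder forfeits their bid regardless of winning.
Revenue = 29,000 + 13,000 + 10,000 + 41,000 + 5,000 + 33,000 = $131,000.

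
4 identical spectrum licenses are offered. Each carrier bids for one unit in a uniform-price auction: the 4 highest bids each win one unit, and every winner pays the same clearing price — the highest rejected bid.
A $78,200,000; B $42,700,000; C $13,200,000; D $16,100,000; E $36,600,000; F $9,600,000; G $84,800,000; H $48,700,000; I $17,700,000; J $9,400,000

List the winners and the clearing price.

Sorting: 84,800,000 (G), 78,200,000 (A), 48,700,000 (H), 42,700,000 (B), 36,600,000 (E), 17,700,000 (I), …
Winners (4 units): G, A, H, B.
First losing bid is E's $36,600,000, which sets the uniform price.

G, A, H, B; each pays $36,600,000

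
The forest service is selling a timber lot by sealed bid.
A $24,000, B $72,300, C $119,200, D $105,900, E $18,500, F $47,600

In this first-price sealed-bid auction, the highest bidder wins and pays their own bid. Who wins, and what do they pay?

Bids in order: 119,200 (C) > 105,900 (D) > 72,300 (B) > 47,600 (F) > 24,000 (A) > 18,500 (E)
First-price: C pays what they bid, $119,200.

C pays $119,200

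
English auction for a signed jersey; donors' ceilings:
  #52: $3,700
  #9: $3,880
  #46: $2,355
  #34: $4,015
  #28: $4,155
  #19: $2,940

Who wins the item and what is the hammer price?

Limits ranked: 4,155 (#28) > 4,015 (#34) > 3,880 (#9) > 3,700 (#52) > 2,940 (#19) > 2,355 (#46)
#34 is the last rival to drop out, at $4,015; #28 remains and wins at that price.

#28 wins at $4,015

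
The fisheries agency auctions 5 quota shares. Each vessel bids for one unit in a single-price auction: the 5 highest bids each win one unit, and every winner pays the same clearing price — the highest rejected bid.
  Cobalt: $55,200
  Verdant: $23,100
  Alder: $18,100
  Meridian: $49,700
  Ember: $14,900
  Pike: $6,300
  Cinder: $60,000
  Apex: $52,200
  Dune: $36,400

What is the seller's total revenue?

Total revenue: $115,500

Sorting: 60,000 (Cinder), 55,200 (Cobalt), 52,200 (Apex), 49,700 (Meridian), 36,400 (Dune), 23,100 (Verdant), 18,100 (Alder), …
Top 5: Cinder, Cobalt, Apex, Meridian, Dune.
Highest unsuccessful bid: $23,100 → clearing price.
Total revenue = 5 × $23,100 = $115,500.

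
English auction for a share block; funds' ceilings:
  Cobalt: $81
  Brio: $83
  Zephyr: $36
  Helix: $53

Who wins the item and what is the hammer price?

Rule: the price rises until one bidder remains; the winner pays the price at which the last rival dropped out.
Limits ranked: 83 (Brio) > 81 (Cobalt) > 53 (Helix) > 36 (Zephyr)
Bidding ends when Cobalt exits at $81; Brio takes it.

Brio wins at $81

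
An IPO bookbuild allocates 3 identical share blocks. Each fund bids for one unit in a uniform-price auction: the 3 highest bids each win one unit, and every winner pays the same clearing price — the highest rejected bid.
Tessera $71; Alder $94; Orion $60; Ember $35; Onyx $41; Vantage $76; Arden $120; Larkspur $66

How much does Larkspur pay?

Bids ranked high→low: 120 (Arden), 94 (Alder), 76 (Vantage), 71 (Tessera), 66 (Larkspur), …
The 3 highest are Arden, Alder, Vantage.
Clearing price = highest rejected bid = $71.
Larkspur does not win → pays $0.

Larkspur pays $0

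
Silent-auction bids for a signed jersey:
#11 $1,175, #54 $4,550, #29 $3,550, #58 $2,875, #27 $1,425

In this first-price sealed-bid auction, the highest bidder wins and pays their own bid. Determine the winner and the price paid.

#54 pays $4,550

Bids in order: 4,550 (#54) > 3,550 (#29) > 2,875 (#58) > 1,425 (#27) > 1,175 (#11)
#54 has the highest bid and pays exactly that: $4,550.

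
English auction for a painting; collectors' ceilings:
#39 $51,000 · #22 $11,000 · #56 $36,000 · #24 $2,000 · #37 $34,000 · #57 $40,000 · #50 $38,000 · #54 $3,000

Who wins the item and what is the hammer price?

Limits ranked: 51,000 (#39) > 40,000 (#57) > 38,000 (#50) > 36,000 (#56) > 34,000 (#37) > 11,000 (#22) > …
#57 is the last rival to drop out, at $40,000; #39 remains and wins at that price.

#39 wins at $40,000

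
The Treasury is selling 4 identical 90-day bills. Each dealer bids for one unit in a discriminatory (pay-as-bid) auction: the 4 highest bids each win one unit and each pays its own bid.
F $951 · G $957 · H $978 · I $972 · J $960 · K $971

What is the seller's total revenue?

Total revenue: $3,881

Ordering the bids: 978 (H), 972 (I), 971 (K), 960 (J), 957 (G), 951 (F)
Winners (4 units): H, I, K, J.
Total revenue = 978 + 972 + 971 + 960 = $3,881.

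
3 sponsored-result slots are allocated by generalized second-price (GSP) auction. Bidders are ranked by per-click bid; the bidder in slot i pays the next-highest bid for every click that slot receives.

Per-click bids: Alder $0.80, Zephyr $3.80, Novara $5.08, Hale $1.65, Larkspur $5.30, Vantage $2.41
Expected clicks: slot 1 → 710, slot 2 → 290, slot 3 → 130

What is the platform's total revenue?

Total revenue: $5022.10

Ranked by bid: $5.30 (Larkspur) > $5.08 (Novara) > $3.80 (Zephyr) > $2.41 (Vantage) > …
Slot 1: Larkspur pays $5.08 × 710 = $3606.80
Slot 2: Novara pays $3.80 × 290 = $1102.00
Slot 3: Zephyr pays $2.41 × 130 = $313.30
Total = $5022.10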